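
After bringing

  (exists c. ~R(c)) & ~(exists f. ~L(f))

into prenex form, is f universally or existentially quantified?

Move each ¬ inward, flipping quantifiers it crosses:
  (exists c. ~R(c)) & (forall f. L(f))
Pull the quantifiers to the front (each side's bound variable is not free in the other side):
  exists c. forall f. (~R(c) & L(f))
The quantifier exists f sits under an odd number of negations, so it flips to forall f.

universal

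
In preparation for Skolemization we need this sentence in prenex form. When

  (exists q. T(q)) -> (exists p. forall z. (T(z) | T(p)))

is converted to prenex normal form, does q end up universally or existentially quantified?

universal

First replace A → B with ¬A ∨ B.
  ~(exists q. T(q)) | (exists p. forall z. (T(z) | T(p)))
Push ¬ through the quantifiers and connectives to reach negation normal form:
  (forall q. ~T(q)) | (exists p. forall z. (T(z) | T(p)))
Extract every quantifier outward, since the variables are now distinct and don't occur free across branches:
  forall q. exists p. forall z. (~T(q) | T(z) | T(p))
The quantifier exists q sits under an odd number of negations (counting the antecedent side of each →), so it flips to forall q.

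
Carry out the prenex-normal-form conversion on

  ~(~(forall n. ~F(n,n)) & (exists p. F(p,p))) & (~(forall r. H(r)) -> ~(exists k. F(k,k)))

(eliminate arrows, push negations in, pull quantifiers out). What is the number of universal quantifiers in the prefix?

4

Rewrite implications/biconditionals: A → B as ¬A ∨ B.
  ~(~(forall n. ~F(n,n)) & (exists p. F(p,p))) & (~~(forall r. H(r)) | ~(exists k. F(k,k)))
Drive negations inward (¬∀x A ≡ ∃x ¬A, ¬∃x A ≡ ∀x ¬A, De Morgan for ∧/∨):
  ((forall n. ~F(n,n)) | (forall p. ~F(p,p))) & ((forall r. H(r)) | (forall k. ~F(k,k)))
All bound variables are already distinct, so no renaming is needed.
Extract every quantifier outward, since the variables are now distinct and don't occur free across branches:
  forall n. forall p. forall r. forall k. ((~F(n,n) | ~F(p,p)) & (H(r) | ~F(k,k)))
The prefix is forall n forall p forall r forall k: 4 universal, 0 existential.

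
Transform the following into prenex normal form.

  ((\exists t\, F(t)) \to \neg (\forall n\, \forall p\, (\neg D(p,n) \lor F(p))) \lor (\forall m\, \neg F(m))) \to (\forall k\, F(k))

\exists t\, \forall n\, \forall p\, \exists m\, \forall k\, (F(t) \land (\neg D(p,n) \lor F(p)) \land F(m) \lor F(k))

Rewrite implications/biconditionals: A → B as ¬A ∨ B.
  \neg (\neg (\exists t\, F(t)) \lor \neg (\forall n\, \forall p\, (\neg D(p,n) \lor F(p))) \lor (\forall m\, \neg F(m))) \lor (\forall k\, F(k))
Drive negations inward (¬∀x A ≡ ∃x ¬A, ¬∃x A ≡ ∀x ¬A, De Morgan for ∧/∨):
  (\exists t\, F(t)) \land (\forall n\, \forall p\, (\neg D(p,n) \lor F(p))) \land (\exists m\, F(m)) \lor (\forall k\, F(k))
All bound variables are already distinct, so no renaming is needed.
Finally move all quantifiers to the prefix:
  \exists t\, \forall n\, \forall p\, \exists m\, \forall k\, (F(t) \land (\neg D(p,n) \lor F(p)) \land F(m) \lor F(k))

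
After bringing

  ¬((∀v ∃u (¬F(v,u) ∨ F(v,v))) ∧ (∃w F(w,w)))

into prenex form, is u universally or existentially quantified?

Push ¬ through the quantifiers and connectives to reach negation normal form:
  (∃v ∀u (F(v,u) ∧ ¬F(v,v))) ∨ (∀w ¬F(w,w))
Pull the quantifiers to the front (each side's bound variable is not free in the other side):
  ∃v ∀u ∀w (F(v,u) ∧ ¬F(v,v) ∨ ¬F(w,w))
The quantifier ∃u sits under an odd number of negations, so it flips to ∀u.

universal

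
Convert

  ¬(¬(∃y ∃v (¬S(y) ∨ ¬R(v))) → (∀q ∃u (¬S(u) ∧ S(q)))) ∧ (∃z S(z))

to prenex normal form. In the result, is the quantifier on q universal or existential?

existential

Rewrite implications/biconditionals: A → B as ¬A ∨ B.
  ¬(¬¬(∃y ∃v (¬S(y) ∨ ¬R(v))) ∨ (∀q ∃u (¬S(u) ∧ S(q)))) ∧ (∃z S(z))
Push ¬ through the quantifiers and connectives to reach negation normal form:
  (∀y ∀v (S(y) ∧ R(v))) ∧ (∃q ∀u (S(u) ∨ ¬S(q))) ∧ (∃z S(z))
All bound variables are already distinct, so no renaming is needed.
Finally move all quantifiers to the prefix:
  ∀y ∀v ∃q ∀u ∃z (S(y) ∧ R(v) ∧ (S(u) ∨ ¬S(q)) ∧ S(z))
The quantifier ∀q sits under an odd number of negations (counting the antecedent side of each →), so it flips to ∃q.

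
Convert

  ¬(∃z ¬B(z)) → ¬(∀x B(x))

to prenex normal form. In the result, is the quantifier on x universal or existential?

existential

Rewrite implications/biconditionals: A → B as ¬A ∨ B.
  ¬¬(∃z ¬B(z)) ∨ ¬(∀x B(x))
Drive negations inward (¬∀x A ≡ ∃x ¬A, ¬∃x A ≡ ∀x ¬A, De Morgan for ∧/∨):
  (∃z ¬B(z)) ∨ (∃x ¬B(x))
All bound variables are already distinct, so no renaming is needed.
Extract every quantifier outward, since the variables are now distinct and don't occur free across branches:
  ∃z ∃x (¬B(z) ∨ ¬B(x))
The quantifier ∀x sits under an odd number of negations (counting the antecedent side of each →), so it flips to ∃x.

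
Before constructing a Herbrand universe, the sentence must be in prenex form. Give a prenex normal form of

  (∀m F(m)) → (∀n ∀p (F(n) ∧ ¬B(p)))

Eliminate → and ↔ using ¬ and ∨.
  ¬(∀m F(m)) ∨ (∀n ∀p (F(n) ∧ ¬B(p)))
Push ¬ through the quantifiers and connectives to reach negation normal form:
  (∃m ¬F(m)) ∨ (∀n ∀p (F(n) ∧ ¬B(p)))
All bound variables are already distinct, so no renaming is needed.
Extract every quantifier outward, since the variables are now distinct and don't occur free across branches:
  ∃m ∀n ∀p (¬F(m) ∨ F(n) ∧ ¬B(p))

∃m ∀n ∀p (¬F(m) ∨ F(n) ∧ ¬B(p))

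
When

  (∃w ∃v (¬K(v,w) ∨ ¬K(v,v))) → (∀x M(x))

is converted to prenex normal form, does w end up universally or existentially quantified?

First replace A → B with ¬A ∨ B.
  ¬(∃w ∃v (¬K(v,w) ∨ ¬K(v,v))) ∨ (∀x M(x))
Push ¬ through the quantifiers and connectives to reach negation normal form:
  (∀w ∀v (K(v,w) ∧ K(v,v))) ∨ (∀x M(x))
All bound variables are already distinct, so no renaming is needed.
Finally move all quantifiers to the prefix:
  ∀w ∀v ∀x (K(v,w) ∧ K(v,v) ∨ M(x))
The quantifier ∃w sits under an odd number of negations (counting the antecedent side of each →), so it flips to ∀w.

universal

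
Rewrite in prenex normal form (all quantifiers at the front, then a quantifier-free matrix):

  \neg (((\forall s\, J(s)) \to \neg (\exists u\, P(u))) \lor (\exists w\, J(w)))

First replace A → B with ¬A ∨ B.
  \neg (\neg (\forall s\, J(s)) \lor \neg (\exists u\, P(u)) \lor (\exists w\, J(w)))
Drive negations inward (¬∀x A ≡ ∃x ¬A, ¬∃x A ≡ ∀x ¬A, De Morgan for ∧/∨):
  (\forall s\, J(s)) \land (\exists u\, P(u)) \land (\forall w\, \neg J(w))
Finally move all quantifiers to the prefix:
  \forall s\, \exists u\, \forall w\, (J(s) \land P(u) \land \neg J(w))

\forall s\, \exists u\, \forall w\, (J(s) \land P(u) \land \neg J(w))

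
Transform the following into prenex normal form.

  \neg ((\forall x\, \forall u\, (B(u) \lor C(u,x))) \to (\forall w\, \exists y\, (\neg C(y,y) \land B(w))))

Eliminate → and ↔ using ¬ and ∨.
  \neg (\neg (\forall x\, \forall u\, (B(u) \lor C(u,x))) \lor (\forall w\, \exists y\, (\neg C(y,y) \land B(w))))
Push ¬ through the quantifiers and connectives to reach negation normal form:
  (\forall x\, \forall u\, (B(u) \lor C(u,x))) \land (\exists w\, \forall y\, (C(y,y) \lor \neg B(w)))
Extract every quantifier outward, since the variables are now distinct and don't occur free across branches:
  \forall x\, \forall u\, \exists w\, \forall y\, ((B(u) \lor C(u,x)) \land (C(y,y) \lor \neg B(w)))

\forall x\, \forall u\, \exists w\, \forall y\, ((B(u) \lor C(u,x)) \land (C(y,y) \lor \neg B(w)))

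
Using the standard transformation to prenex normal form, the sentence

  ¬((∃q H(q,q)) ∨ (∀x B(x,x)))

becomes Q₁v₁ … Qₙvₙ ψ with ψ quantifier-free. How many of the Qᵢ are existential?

1

Drive negations inward (¬∀x A ≡ ∃x ¬A, ¬∃x A ≡ ∀x ¬A, De Morgan for ∧/∨):
  (∀q ¬H(q,q)) ∧ (∃x ¬B(x,x))
All bound variables are already distinct, so no renaming is needed.
Extract every quantifier outward, since the variables are now distinct and don't occur free across branches:
  ∀q ∃x (¬H(q,q) ∧ ¬B(x,x))
The prefix is ∀q ∃x: 1 universal, 1 existential.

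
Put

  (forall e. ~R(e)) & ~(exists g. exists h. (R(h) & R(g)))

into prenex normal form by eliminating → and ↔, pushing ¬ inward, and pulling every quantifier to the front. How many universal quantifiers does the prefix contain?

Push ¬ through the quantifiers and connectives to reach negation normal form:
  (forall e. ~R(e)) & (forall g. forall h. (~R(h) | ~R(g)))
All bound variables are already distinct, so no renaming is needed.
Extract every quantifier outward, since the variables are now distinct and don't occur free across branches:
  forall e. forall g. forall h. (~R(e) & (~R(h) | ~R(g)))
The prefix is forall e forall g forall h: 3 universal, 0 existential.

3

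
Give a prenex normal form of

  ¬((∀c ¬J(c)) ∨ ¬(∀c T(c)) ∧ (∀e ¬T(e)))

∃c ∀z1 ∃e (J(c) ∧ (T(z1) ∨ T(e)))

Push ¬ through the quantifiers and connectives to reach negation normal form:
  (∃c J(c)) ∧ ((∀c T(c)) ∨ (∃e T(e)))
Rename bound variables to avoid capture: c↦z1.
  (∃c J(c)) ∧ ((∀z1 T(z1)) ∨ (∃e T(e)))
Finally move all quantifiers to the prefix:
  ∃c ∀z1 ∃e (J(c) ∧ (T(z1) ∨ T(e)))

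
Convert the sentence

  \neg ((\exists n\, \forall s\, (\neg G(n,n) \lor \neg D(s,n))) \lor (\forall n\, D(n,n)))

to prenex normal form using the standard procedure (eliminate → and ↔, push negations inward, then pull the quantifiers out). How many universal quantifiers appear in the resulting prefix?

1

Drive negations inward (¬∀x A ≡ ∃x ¬A, ¬∃x A ≡ ∀x ¬A, De Morgan for ∧/∨):
  (\forall n\, \exists s\, (G(n,n) \land D(s,n))) \land (\exists n\, \neg D(n,n))
Give each quantifier a distinct variable: n↦x.
  (\forall n\, \exists s\, (G(n,n) \land D(s,n))) \land (\exists x\, \neg D(x,x))
Pull the quantifiers to the front (each side's bound variable is not free in the other side):
  \forall n\, \exists s\, \exists x\, (G(n,n) \land D(s,n) \land \neg D(x,x))
The prefix is \forall n \exists s \exists x: 1 universal, 2 existential.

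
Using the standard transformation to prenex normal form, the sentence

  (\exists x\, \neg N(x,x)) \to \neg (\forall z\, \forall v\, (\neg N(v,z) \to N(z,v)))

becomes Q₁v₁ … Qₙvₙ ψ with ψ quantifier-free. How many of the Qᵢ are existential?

Eliminate → and ↔ using ¬ and ∨.
  \neg (\exists x\, \neg N(x,x)) \lor \neg (\forall z\, \forall v\, (\neg \neg N(v,z) \lor N(z,v)))
Push ¬ through the quantifiers and connectives to reach negation normal form:
  (\forall x\, N(x,x)) \lor (\exists z\, \exists v\, (\neg N(v,z) \land \neg N(z,v)))
All bound variables are already distinct, so no renaming is needed.
Finally move all quantifiers to the prefix:
  \forall x\, \exists z\, \exists v\, (N(x,x) \lor \neg N(v,z) \land \neg N(z,v))
The prefix is \forall x \exists z \exists v: 1 universal, 2 existential.

2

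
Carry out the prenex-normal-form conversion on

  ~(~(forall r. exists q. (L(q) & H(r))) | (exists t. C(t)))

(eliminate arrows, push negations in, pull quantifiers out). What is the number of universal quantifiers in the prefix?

Move each ¬ inward, flipping quantifiers it crosses:
  (forall r. exists q. (L(q) & H(r))) & (forall t. ~C(t))
All bound variables are already distinct, so no renaming is needed.
Pull the quantifiers to the front (each side's bound variable is not free in the other side):
  forall r. exists q. forall t. (L(q) & H(r) & ~C(t))
The prefix is forall r exists q forall t: 2 universal, 1 existential.

2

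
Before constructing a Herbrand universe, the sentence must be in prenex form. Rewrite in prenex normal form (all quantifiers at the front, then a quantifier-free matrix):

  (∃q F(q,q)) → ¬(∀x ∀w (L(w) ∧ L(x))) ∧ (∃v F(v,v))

First replace A → B with ¬A ∨ B.
  ¬(∃q F(q,q)) ∨ ¬(∀x ∀w (L(w) ∧ L(x))) ∧ (∃v F(v,v))
Move each ¬ inward, flipping quantifiers it crosses:
  (∀q ¬F(q,q)) ∨ (∃x ∃w (¬L(w) ∨ ¬L(x))) ∧ (∃v F(v,v))
All bound variables are already distinct, so no renaming is needed.
Pull the quantifiers to the front (each side's bound variable is not free in the other side):
  ∀q ∃x ∃w ∃v (¬F(q,q) ∨ (¬L(w) ∨ ¬L(x)) ∧ F(v,v))

∀q ∃x ∃w ∃v (¬F(q,q) ∨ (¬L(w) ∨ ¬L(x)) ∧ F(v,v))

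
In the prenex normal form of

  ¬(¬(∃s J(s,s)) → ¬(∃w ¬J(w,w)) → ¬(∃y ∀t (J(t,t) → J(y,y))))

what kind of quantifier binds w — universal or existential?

Eliminate → and ↔ using ¬ and ∨.
  ¬(¬¬(∃s J(s,s)) ∨ ¬¬(∃w ¬J(w,w)) ∨ ¬(∃y ∀t (¬J(t,t) ∨ J(y,y))))
Push ¬ through the quantifiers and connectives to reach negation normal form:
  (∀s ¬J(s,s)) ∧ (∀w J(w,w)) ∧ (∃y ∀t (¬J(t,t) ∨ J(y,y)))
Finally move all quantifiers to the prefix:
  ∀s ∀w ∃y ∀t (¬J(s,s) ∧ J(w,w) ∧ (¬J(t,t) ∨ J(y,y)))
The quantifier ∃w sits under an odd number of negations (counting the antecedent side of each →), so it flips to ∀w.

universal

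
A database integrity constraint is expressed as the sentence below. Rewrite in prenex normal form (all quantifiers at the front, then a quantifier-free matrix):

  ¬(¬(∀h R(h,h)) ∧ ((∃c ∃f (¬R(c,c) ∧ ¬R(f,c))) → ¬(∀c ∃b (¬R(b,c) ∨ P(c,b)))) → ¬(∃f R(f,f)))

Rewrite implications/biconditionals: A → B as ¬A ∨ B.
  ¬(¬(¬(∀h R(h,h)) ∧ (¬(∃c ∃f (¬R(c,c) ∧ ¬R(f,c))) ∨ ¬(∀c ∃b (¬R(b,c) ∨ P(c,b))))) ∨ ¬(∃f R(f,f)))
Move each ¬ inward, flipping quantifiers it crosses:
  (∃h ¬R(h,h)) ∧ ((∀c ∀f (R(c,c) ∨ R(f,c))) ∨ (∃c ∀b (R(b,c) ∧ ¬P(c,b)))) ∧ (∃f R(f,f))
Give each quantifier a distinct variable: c↦p, f↦q.
  (∃h ¬R(h,h)) ∧ ((∀c ∀f (R(c,c) ∨ R(f,c))) ∨ (∃p ∀b (R(b,p) ∧ ¬P(p,b)))) ∧ (∃q R(q,q))
Extract every quantifier outward, since the variables are now distinct and don't occur free across branches:
  ∃h ∀c ∀f ∃p ∀b ∃q (¬R(h,h) ∧ (R(c,c) ∨ R(f,c) ∨ R(b,p) ∧ ¬P(p,b)) ∧ R(q,q))

∃h ∀c ∀f ∃p ∀b ∃q (¬R(h,h) ∧ (R(c,c) ∨ R(f,c) ∨ R(b,p) ∧ ¬P(p,b)) ∧ R(q,q))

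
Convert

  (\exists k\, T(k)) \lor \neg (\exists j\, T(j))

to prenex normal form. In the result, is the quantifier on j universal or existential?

Drive negations inward (¬∀x A ≡ ∃x ¬A, ¬∃x A ≡ ∀x ¬A, De Morgan for ∧/∨):
  (\exists k\, T(k)) \lor (\forall j\, \neg T(j))
All bound variables are already distinct, so no renaming is needed.
Finally move all quantifiers to the prefix:
  \exists k\, \forall j\, (T(k) \lor \neg T(j))
The quantifier \exists j sits under an odd number of negations, so it flips to \forall j.

universal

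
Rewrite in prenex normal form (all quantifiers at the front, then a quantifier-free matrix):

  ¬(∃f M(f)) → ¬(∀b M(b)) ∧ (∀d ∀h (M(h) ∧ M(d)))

Rewrite implications/biconditionals: A → B as ¬A ∨ B.
  ¬¬(∃f M(f)) ∨ ¬(∀b M(b)) ∧ (∀d ∀h (M(h) ∧ M(d)))
Drive negations inward (¬∀x A ≡ ∃x ¬A, ¬∃x A ≡ ∀x ¬A, De Morgan for ∧/∨):
  (∃f M(f)) ∨ (∃b ¬M(b)) ∧ (∀d ∀h (M(h) ∧ M(d)))
Pull the quantifiers to the front (each side's bound variable is not free in the other side):
  ∃f ∃b ∀d ∀h (M(f) ∨ ¬M(b) ∧ M(h) ∧ M(d))

∃f ∃b ∀d ∀h (M(f) ∨ ¬M(b) ∧ M(h) ∧ M(d))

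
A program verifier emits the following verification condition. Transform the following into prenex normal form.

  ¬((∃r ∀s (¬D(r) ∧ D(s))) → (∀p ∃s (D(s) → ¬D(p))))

∃r ∀s ∃p ∀a (¬D(r) ∧ D(s) ∧ D(a) ∧ D(p))

First replace A → B with ¬A ∨ B.
  ¬(¬(∃r ∀s (¬D(r) ∧ D(s))) ∨ (∀p ∃s (¬D(s) ∨ ¬D(p))))
Push ¬ through the quantifiers and connectives to reach negation normal form:
  (∃r ∀s (¬D(r) ∧ D(s))) ∧ (∃p ∀s (D(s) ∧ D(p)))
Rename bound variables to avoid capture: s↦a.
  (∃r ∀s (¬D(r) ∧ D(s))) ∧ (∃p ∀a (D(a) ∧ D(p)))
Extract every quantifier outward, since the variables are now distinct and don't occur free across branches:
  ∃r ∀s ∃p ∀a (¬D(r) ∧ D(s) ∧ D(a) ∧ D(p))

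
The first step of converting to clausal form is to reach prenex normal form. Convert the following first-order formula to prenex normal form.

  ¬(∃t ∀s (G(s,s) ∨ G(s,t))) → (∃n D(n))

∃t ∀s ∃n (G(s,s) ∨ G(s,t) ∨ D(n))

Rewrite implications/biconditionals: A → B as ¬A ∨ B.
  ¬¬(∃t ∀s (G(s,s) ∨ G(s,t))) ∨ (∃n D(n))
Drive negations inward (¬∀x A ≡ ∃x ¬A, ¬∃x A ≡ ∀x ¬A, De Morgan for ∧/∨):
  (∃t ∀s (G(s,s) ∨ G(s,t))) ∨ (∃n D(n))
Pull the quantifiers to the front (each side's bound variable is not free in the other side):
  ∃t ∀s ∃n (G(s,s) ∨ G(s,t) ∨ D(n))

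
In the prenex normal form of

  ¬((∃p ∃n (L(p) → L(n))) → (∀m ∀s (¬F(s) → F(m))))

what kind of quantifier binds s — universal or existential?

Rewrite implications/biconditionals: A → B as ¬A ∨ B.
  ¬(¬(∃p ∃n (¬L(p) ∨ L(n))) ∨ (∀m ∀s (¬¬F(s) ∨ F(m))))
Push ¬ through the quantifiers and connectives to reach negation normal form:
  (∃p ∃n (¬L(p) ∨ L(n))) ∧ (∃m ∃s (¬F(s) ∧ ¬F(m)))
All bound variables are already distinct, so no renaming is needed.
Extract every quantifier outward, since the variables are now distinct and don't occur free across branches:
  ∃p ∃n ∃m ∃s ((¬L(p) ∨ L(n)) ∧ ¬F(s) ∧ ¬F(m))
The quantifier ∀s sits under an odd number of negations (counting the antecedent side of each →), so it flips to ∃s.

existential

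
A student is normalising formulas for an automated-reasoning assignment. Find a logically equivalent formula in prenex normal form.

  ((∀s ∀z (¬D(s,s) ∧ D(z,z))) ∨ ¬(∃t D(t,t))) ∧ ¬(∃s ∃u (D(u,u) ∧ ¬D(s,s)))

∀s ∀z ∀t ∀b ∀u ((¬D(s,s) ∧ D(z,z) ∨ ¬D(t,t)) ∧ (¬D(u,u) ∨ D(b,b)))

Push ¬ through the quantifiers and connectives to reach negation normal form:
  ((∀s ∀z (¬D(s,s) ∧ D(z,z))) ∨ (∀t ¬D(t,t))) ∧ (∀s ∀u (¬D(u,u) ∨ D(s,s)))
Rename bound variables to avoid capture: s↦b.
  ((∀s ∀z (¬D(s,s) ∧ D(z,z))) ∨ (∀t ¬D(t,t))) ∧ (∀b ∀u (¬D(u,u) ∨ D(b,b)))
Finally move all quantifiers to the prefix:
  ∀s ∀z ∀t ∀b ∀u ((¬D(s,s) ∧ D(z,z) ∨ ¬D(t,t)) ∧ (¬D(u,u) ∨ D(b,b)))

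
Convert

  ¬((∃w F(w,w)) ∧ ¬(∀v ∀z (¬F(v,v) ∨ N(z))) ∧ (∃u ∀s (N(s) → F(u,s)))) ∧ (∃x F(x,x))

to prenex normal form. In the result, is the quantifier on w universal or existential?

First replace A → B with ¬A ∨ B.
  ¬((∃w F(w,w)) ∧ ¬(∀v ∀z (¬F(v,v) ∨ N(z))) ∧ (∃u ∀s (¬N(s) ∨ F(u,s)))) ∧ (∃x F(x,x))
Move each ¬ inward, flipping quantifiers it crosses:
  ((∀w ¬F(w,w)) ∨ (∀v ∀z (¬F(v,v) ∨ N(z))) ∨ (∀u ∃s (N(s) ∧ ¬F(u,s)))) ∧ (∃x F(x,x))
Pull the quantifiers to the front (each side's bound variable is not free in the other side):
  ∀w ∀v ∀z ∀u ∃s ∃x ((¬F(w,w) ∨ ¬F(v,v) ∨ N(z) ∨ N(s) ∧ ¬F(u,s)) ∧ F(x,x))
The quantifier ∃w sits under an odd number of negations (counting the antecedent side of each →), so it flips to ∀w.

universal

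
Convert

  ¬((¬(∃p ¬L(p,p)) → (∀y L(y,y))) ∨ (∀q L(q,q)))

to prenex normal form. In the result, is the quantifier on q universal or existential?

existential

Eliminate → and ↔ using ¬ and ∨.
  ¬(¬¬(∃p ¬L(p,p)) ∨ (∀y L(y,y)) ∨ (∀q L(q,q)))
Drive negations inward (¬∀x A ≡ ∃x ¬A, ¬∃x A ≡ ∀x ¬A, De Morgan for ∧/∨):
  (∀p L(p,p)) ∧ (∃y ¬L(y,y)) ∧ (∃q ¬L(q,q))
Pull the quantifiers to the front (each side's bound variable is not free in the other side):
  ∀p ∃y ∃q (L(p,p) ∧ ¬L(y,y) ∧ ¬L(q,q))
The quantifier ∀q sits under an odd number of negations (counting the antecedent side of each →), so it flips to ∃q.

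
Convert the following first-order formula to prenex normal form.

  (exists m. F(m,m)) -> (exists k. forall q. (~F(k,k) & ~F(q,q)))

Eliminate → and ↔ using ¬ and ∨.
  ~(exists m. F(m,m)) | (exists k. forall q. (~F(k,k) & ~F(q,q)))
Drive negations inward (¬∀x A ≡ ∃x ¬A, ¬∃x A ≡ ∀x ¬A, De Morgan for ∧/∨):
  (forall m. ~F(m,m)) | (exists k. forall q. (~F(k,k) & ~F(q,q)))
All bound variables are already distinct, so no renaming is needed.
Pull the quantifiers to the front (each side's bound variable is not free in the other side):
  forall m. exists k. forall q. (~F(m,m) | ~F(k,k) & ~F(q,q))

forall m. exists k. forall q. (~F(m,m) | ~F(k,k) & ~F(q,q))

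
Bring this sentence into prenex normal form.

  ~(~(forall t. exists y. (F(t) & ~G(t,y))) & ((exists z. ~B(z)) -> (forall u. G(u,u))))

Rewrite implications/biconditionals: A → B as ¬A ∨ B.
  ~(~(forall t. exists y. (F(t) & ~G(t,y))) & (~(exists z. ~B(z)) | (forall u. G(u,u))))
Move each ¬ inward, flipping quantifiers it crosses:
  (forall t. exists y. (F(t) & ~G(t,y))) | (exists z. ~B(z)) & (exists u. ~G(u,u))
All bound variables are already distinct, so no renaming is needed.
Extract every quantifier outward, since the variables are now distinct and don't occur free across branches:
  forall t. exists y. exists z. exists u. (F(t) & ~G(t,y) | ~B(z) & ~G(u,u))

forall t. exists y. exists z. exists u. (F(t) & ~G(t,y) | ~B(z) & ~G(u,u))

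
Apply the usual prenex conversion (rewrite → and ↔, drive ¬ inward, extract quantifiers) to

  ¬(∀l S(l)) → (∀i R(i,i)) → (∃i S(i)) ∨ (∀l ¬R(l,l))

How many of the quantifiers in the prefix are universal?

2

Eliminate → and ↔ using ¬ and ∨.
  ¬¬(∀l S(l)) ∨ ¬(∀i R(i,i)) ∨ (∃i S(i)) ∨ (∀l ¬R(l,l))
Move each ¬ inward, flipping quantifiers it crosses:
  (∀l S(l)) ∨ (∃i ¬R(i,i)) ∨ (∃i S(i)) ∨ (∀l ¬R(l,l))
Give each quantifier a distinct variable: i↦y, l↦y1.
  (∀l S(l)) ∨ (∃i ¬R(i,i)) ∨ (∃y S(y)) ∨ (∀y1 ¬R(y1,y1))
Extract every quantifier outward, since the variables are now distinct and don't occur free across branches:
  ∀l ∃i ∃y ∀y1 (S(l) ∨ ¬R(i,i) ∨ S(y) ∨ ¬R(y1,y1))
The prefix is ∀l ∃i ∃y ∀y1: 2 universal, 2 existential.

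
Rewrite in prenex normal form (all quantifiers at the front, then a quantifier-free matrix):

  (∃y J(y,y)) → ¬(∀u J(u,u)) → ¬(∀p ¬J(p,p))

∀y ∀u ∃p (¬J(y,y) ∨ J(u,u) ∨ J(p,p))

First replace A → B with ¬A ∨ B.
  ¬(∃y J(y,y)) ∨ ¬¬(∀u J(u,u)) ∨ ¬(∀p ¬J(p,p))
Push ¬ through the quantifiers and connectives to reach negation normal form:
  (∀y ¬J(y,y)) ∨ (∀u J(u,u)) ∨ (∃p J(p,p))
Finally move all quantifiers to the prefix:
  ∀y ∀u ∃p (¬J(y,y) ∨ J(u,u) ∨ J(p,p))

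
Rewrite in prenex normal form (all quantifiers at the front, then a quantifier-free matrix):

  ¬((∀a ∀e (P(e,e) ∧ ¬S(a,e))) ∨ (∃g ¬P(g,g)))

∃a ∃e ∀g ((¬P(e,e) ∨ S(a,e)) ∧ P(g,g))

Move each ¬ inward, flipping quantifiers it crosses:
  (∃a ∃e (¬P(e,e) ∨ S(a,e))) ∧ (∀g P(g,g))
Extract every quantifier outward, since the variables are now distinct and don't occur free across branches:
  ∃a ∃e ∀g ((¬P(e,e) ∨ S(a,e)) ∧ P(g,g))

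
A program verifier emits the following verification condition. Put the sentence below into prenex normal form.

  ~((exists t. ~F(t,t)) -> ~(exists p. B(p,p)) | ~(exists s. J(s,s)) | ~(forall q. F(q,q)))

exists t. exists p. exists s. forall q. (~F(t,t) & B(p,p) & J(s,s) & F(q,q))

First replace A → B with ¬A ∨ B.
  ~(~(exists t. ~F(t,t)) | ~(exists p. B(p,p)) | ~(exists s. J(s,s)) | ~(forall q. F(q,q)))
Drive negations inward (¬∀x A ≡ ∃x ¬A, ¬∃x A ≡ ∀x ¬A, De Morgan for ∧/∨):
  (exists t. ~F(t,t)) & (exists p. B(p,p)) & (exists s. J(s,s)) & (forall q. F(q,q))
Extract every quantifier outward, since the variables are now distinct and don't occur free across branches:
  exists t. exists p. exists s. forall q. (~F(t,t) & B(p,p) & J(s,s) & F(q,q))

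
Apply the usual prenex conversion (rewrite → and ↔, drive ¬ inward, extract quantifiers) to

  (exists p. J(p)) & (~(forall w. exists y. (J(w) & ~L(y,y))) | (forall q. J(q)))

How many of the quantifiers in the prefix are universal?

2

Drive negations inward (¬∀x A ≡ ∃x ¬A, ¬∃x A ≡ ∀x ¬A, De Morgan for ∧/∨):
  (exists p. J(p)) & ((exists w. forall y. (~J(w) | L(y,y))) | (forall q. J(q)))
Pull the quantifiers to the front (each side's bound variable is not free in the other side):
  exists p. exists w. forall y. forall q. (J(p) & (~J(w) | L(y,y) | J(q)))
The prefix is exists p exists w forall y forall q: 2 universal, 2 existential.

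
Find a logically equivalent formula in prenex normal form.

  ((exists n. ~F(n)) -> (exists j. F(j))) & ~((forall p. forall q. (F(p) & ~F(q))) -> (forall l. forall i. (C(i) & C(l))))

forall n. exists j. forall p. forall q. exists l. exists i. ((F(n) | F(j)) & F(p) & ~F(q) & (~C(i) | ~C(l)))

First replace A → B with ¬A ∨ B.
  (~(exists n. ~F(n)) | (exists j. F(j))) & ~(~(forall p. forall q. (F(p) & ~F(q))) | (forall l. forall i. (C(i) & C(l))))
Drive negations inward (¬∀x A ≡ ∃x ¬A, ¬∃x A ≡ ∀x ¬A, De Morgan for ∧/∨):
  ((forall n. F(n)) | (exists j. F(j))) & (forall p. forall q. (F(p) & ~F(q))) & (exists l. exists i. (~C(i) | ~C(l)))
All bound variables are already distinct, so no renaming is needed.
Pull the quantifiers to the front (each side's bound variable is not free in the other side):
  forall n. exists j. forall p. forall q. exists l. exists i. ((F(n) | F(j)) & F(p) & ~F(q) & (~C(i) | ~C(l)))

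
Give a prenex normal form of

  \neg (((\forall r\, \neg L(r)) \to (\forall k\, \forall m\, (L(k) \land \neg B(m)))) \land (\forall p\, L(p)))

First replace A → B with ¬A ∨ B.
  \neg ((\neg (\forall r\, \neg L(r)) \lor (\forall k\, \forall m\, (L(k) \land \neg B(m)))) \land (\forall p\, L(p)))
Drive negations inward (¬∀x A ≡ ∃x ¬A, ¬∃x A ≡ ∀x ¬A, De Morgan for ∧/∨):
  (\forall r\, \neg L(r)) \land (\exists k\, \exists m\, (\neg L(k) \lor B(m))) \lor (\exists p\, \neg L(p))
All bound variables are already distinct, so no renaming is needed.
Extract every quantifier outward, since the variables are now distinct and don't occur free across branches:
  \forall r\, \exists k\, \exists m\, \exists p\, (\neg L(r) \land (\neg L(k) \lor B(m)) \lor \neg L(p))

\forall r\, \exists k\, \exists m\, \exists p\, (\neg L(r) \land (\neg L(k) \lor B(m)) \lor \neg L(p))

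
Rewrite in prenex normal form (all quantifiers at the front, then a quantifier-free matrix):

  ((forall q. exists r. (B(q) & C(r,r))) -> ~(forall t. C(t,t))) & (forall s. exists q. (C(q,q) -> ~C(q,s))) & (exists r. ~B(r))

exists q. forall r. exists t. forall s. exists a. exists y. ((~B(q) | ~C(r,r) | ~C(t,t)) & (~C(a,a) | ~C(a,s)) & ~B(y))

Eliminate → and ↔ using ¬ and ∨.
  (~(forall q. exists r. (B(q) & C(r,r))) | ~(forall t. C(t,t))) & (forall s. exists q. (~C(q,q) | ~C(q,s))) & (exists r. ~B(r))
Move each ¬ inward, flipping quantifiers it crosses:
  ((exists q. forall r. (~B(q) | ~C(r,r))) | (exists t. ~C(t,t))) & (forall s. exists q. (~C(q,q) | ~C(q,s))) & (exists r. ~B(r))
Rename bound variables to avoid capture: q↦a, r↦y.
  ((exists q. forall r. (~B(q) | ~C(r,r))) | (exists t. ~C(t,t))) & (forall s. exists a. (~C(a,a) | ~C(a,s))) & (exists y. ~B(y))
Finally move all quantifiers to the prefix:
  exists q. forall r. exists t. forall s. exists a. exists y. ((~B(q) | ~C(r,r) | ~C(t,t)) & (~C(a,a) | ~C(a,s)) & ~B(y))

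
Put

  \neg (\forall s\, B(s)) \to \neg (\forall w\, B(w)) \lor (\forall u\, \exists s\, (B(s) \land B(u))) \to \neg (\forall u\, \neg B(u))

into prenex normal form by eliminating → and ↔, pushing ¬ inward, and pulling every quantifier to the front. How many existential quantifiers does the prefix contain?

2

First replace A → B with ¬A ∨ B.
  \neg \neg (\forall s\, B(s)) \lor \neg (\neg (\forall w\, B(w)) \lor (\forall u\, \exists s\, (B(s) \land B(u)))) \lor \neg (\forall u\, \neg B(u))
Push ¬ through the quantifiers and connectives to reach negation normal form:
  (\forall s\, B(s)) \lor (\forall w\, B(w)) \land (\exists u\, \forall s\, (\neg B(s) \lor \neg B(u))) \lor (\exists u\, B(u))
Give each quantifier a distinct variable: s↦v, u↦b.
  (\forall s\, B(s)) \lor (\forall w\, B(w)) \land (\exists u\, \forall v\, (\neg B(v) \lor \neg B(u))) \lor (\exists b\, B(b))
Pull the quantifiers to the front (each side's bound variable is not free in the other side):
  \forall s\, \forall w\, \exists u\, \forall v\, \exists b\, (B(s) \lor B(w) \land (\neg B(v) \lor \neg B(u)) \lor B(b))
The prefix is \forall s \forall w \exists u \forall v \exists b: 3 universal, 2 existential.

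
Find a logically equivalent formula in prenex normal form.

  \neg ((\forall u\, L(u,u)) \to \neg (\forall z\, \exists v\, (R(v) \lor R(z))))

\forall u\, \forall z\, \exists v\, (L(u,u) \land (R(v) \lor R(z)))

First replace A → B with ¬A ∨ B.
  \neg (\neg (\forall u\, L(u,u)) \lor \neg (\forall z\, \exists v\, (R(v) \lor R(z))))
Move each ¬ inward, flipping quantifiers it crosses:
  (\forall u\, L(u,u)) \land (\forall z\, \exists v\, (R(v) \lor R(z)))
All bound variables are already distinct, so no renaming is needed.
Extract every quantifier outward, since the variables are now distinct and don't occur free across branches:
  \forall u\, \forall z\, \exists v\, (L(u,u) \land (R(v) \lor R(z)))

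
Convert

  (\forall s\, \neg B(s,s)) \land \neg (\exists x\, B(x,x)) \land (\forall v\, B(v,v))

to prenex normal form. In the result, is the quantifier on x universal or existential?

universal

Move each ¬ inward, flipping quantifiers it crosses:
  (\forall s\, \neg B(s,s)) \land (\forall x\, \neg B(x,x)) \land (\forall v\, B(v,v))
Pull the quantifiers to the front (each side's bound variable is not free in the other side):
  \forall s\, \forall x\, \forall v\, (\neg B(s,s) \land \neg B(x,x) \land B(v,v))
The quantifier \exists x sits under an odd number of negations, so it flips to \forall x.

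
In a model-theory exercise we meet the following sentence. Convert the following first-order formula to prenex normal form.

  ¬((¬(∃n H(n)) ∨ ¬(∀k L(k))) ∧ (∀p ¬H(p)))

Move each ¬ inward, flipping quantifiers it crosses:
  (∃n H(n)) ∧ (∀k L(k)) ∨ (∃p H(p))
All bound variables are already distinct, so no renaming is needed.
Finally move all quantifiers to the prefix:
  ∃n ∀k ∃p (H(n) ∧ L(k) ∨ H(p))

∃n ∀k ∃p (H(n) ∧ L(k) ∨ H(p))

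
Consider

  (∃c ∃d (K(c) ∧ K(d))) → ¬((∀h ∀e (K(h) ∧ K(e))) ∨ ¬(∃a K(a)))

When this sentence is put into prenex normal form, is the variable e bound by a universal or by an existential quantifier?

existential

Eliminate → and ↔ using ¬ and ∨.
  ¬(∃c ∃d (K(c) ∧ K(d))) ∨ ¬((∀h ∀e (K(h) ∧ K(e))) ∨ ¬(∃a K(a)))
Push ¬ through the quantifiers and connectives to reach negation normal form:
  (∀c ∀d (¬K(c) ∨ ¬K(d))) ∨ (∃h ∃e (¬K(h) ∨ ¬K(e))) ∧ (∃a K(a))
All bound variables are already distinct, so no renaming is needed.
Pull the quantifiers to the front (each side's bound variable is not free in the other side):
  ∀c ∀d ∃h ∃e ∃a (¬K(c) ∨ ¬K(d) ∨ (¬K(h) ∨ ¬K(e)) ∧ K(a))
The quantifier ∀e sits under an odd number of negations (counting the antecedent side of each →), so it flips to ∃e.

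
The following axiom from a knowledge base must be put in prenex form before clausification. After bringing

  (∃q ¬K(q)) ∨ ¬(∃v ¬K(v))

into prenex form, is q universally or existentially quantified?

existential

Drive negations inward (¬∀x A ≡ ∃x ¬A, ¬∃x A ≡ ∀x ¬A, De Morgan for ∧/∨):
  (∃q ¬K(q)) ∨ (∀v K(v))
All bound variables are already distinct, so no renaming is needed.
Extract every quantifier outward, since the variables are now distinct and don't occur free across branches:
  ∃q ∀v (¬K(q) ∨ K(v))
The quantifier ∃q sits under an even number of negations, so it remains existential.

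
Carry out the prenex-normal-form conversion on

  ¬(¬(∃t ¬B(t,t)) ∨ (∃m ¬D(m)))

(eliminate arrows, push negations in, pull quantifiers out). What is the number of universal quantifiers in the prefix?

Push ¬ through the quantifiers and connectives to reach negation normal form:
  (∃t ¬B(t,t)) ∧ (∀m D(m))
Extract every quantifier outward, since the variables are now distinct and don't occur free across branches:
  ∃t ∀m (¬B(t,t) ∧ D(m))
The prefix is ∃t ∀m: 1 universal, 1 existential.

1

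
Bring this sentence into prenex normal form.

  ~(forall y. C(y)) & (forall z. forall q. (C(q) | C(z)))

Move each ¬ inward, flipping quantifiers it crosses:
  (exists y. ~C(y)) & (forall z. forall q. (C(q) | C(z)))
All bound variables are already distinct, so no renaming is needed.
Finally move all quantifiers to the prefix:
  exists y. forall z. forall q. (~C(y) & (C(q) | C(z)))

exists y. forall z. forall q. (~C(y) & (C(q) | C(z)))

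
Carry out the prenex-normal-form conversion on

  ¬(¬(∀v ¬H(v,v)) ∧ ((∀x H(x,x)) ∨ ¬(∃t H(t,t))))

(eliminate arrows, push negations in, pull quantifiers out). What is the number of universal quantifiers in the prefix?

1

Move each ¬ inward, flipping quantifiers it crosses:
  (∀v ¬H(v,v)) ∨ (∃x ¬H(x,x)) ∧ (∃t H(t,t))
All bound variables are already distinct, so no renaming is needed.
Extract every quantifier outward, since the variables are now distinct and don't occur free across branches:
  ∀v ∃x ∃t (¬H(v,v) ∨ ¬H(x,x) ∧ H(t,t))
The prefix is ∀v ∃x ∃t: 1 universal, 2 existential.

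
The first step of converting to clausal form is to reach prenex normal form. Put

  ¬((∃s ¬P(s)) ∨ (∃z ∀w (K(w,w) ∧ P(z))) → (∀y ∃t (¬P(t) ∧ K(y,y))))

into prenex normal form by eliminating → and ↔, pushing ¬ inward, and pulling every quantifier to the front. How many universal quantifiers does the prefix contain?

2

Eliminate → and ↔ using ¬ and ∨.
  ¬(¬((∃s ¬P(s)) ∨ (∃z ∀w (K(w,w) ∧ P(z)))) ∨ (∀y ∃t (¬P(t) ∧ K(y,y))))
Drive negations inward (¬∀x A ≡ ∃x ¬A, ¬∃x A ≡ ∀x ¬A, De Morgan for ∧/∨):
  ((∃s ¬P(s)) ∨ (∃z ∀w (K(w,w) ∧ P(z)))) ∧ (∃y ∀t (P(t) ∨ ¬K(y,y)))
Finally move all quantifiers to the prefix:
  ∃s ∃z ∀w ∃y ∀t ((¬P(s) ∨ K(w,w) ∧ P(z)) ∧ (P(t) ∨ ¬K(y,y)))
The prefix is ∃s ∃z ∀w ∃y ∀t: 2 universal, 3 existential.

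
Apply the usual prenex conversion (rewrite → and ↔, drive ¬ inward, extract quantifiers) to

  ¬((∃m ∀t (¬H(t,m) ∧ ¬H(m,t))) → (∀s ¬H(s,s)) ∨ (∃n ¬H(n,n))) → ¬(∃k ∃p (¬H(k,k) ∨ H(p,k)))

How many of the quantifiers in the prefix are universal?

First replace A → B with ¬A ∨ B.
  ¬¬(¬(∃m ∀t (¬H(t,m) ∧ ¬H(m,t))) ∨ (∀s ¬H(s,s)) ∨ (∃n ¬H(n,n))) ∨ ¬(∃k ∃p (¬H(k,k) ∨ H(p,k)))
Push ¬ through the quantifiers and connectives to reach negation normal form:
  (∀m ∃t (H(t,m) ∨ H(m,t))) ∨ (∀s ¬H(s,s)) ∨ (∃n ¬H(n,n)) ∨ (∀k ∀p (H(k,k) ∧ ¬H(p,k)))
All bound variables are already distinct, so no renaming is needed.
Extract every quantifier outward, since the variables are now distinct and don't occur free across branches:
  ∀m ∃t ∀s ∃n ∀k ∀p (H(t,m) ∨ H(m,t) ∨ ¬H(s,s) ∨ ¬H(n,n) ∨ H(k,k) ∧ ¬H(p,k))
The prefix is ∀m ∃t ∀s ∃n ∀k ∀p: 4 universal, 2 existential.

4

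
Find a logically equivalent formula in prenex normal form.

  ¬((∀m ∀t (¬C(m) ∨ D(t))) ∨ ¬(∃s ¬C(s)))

Push ¬ through the quantifiers and connectives to reach negation normal form:
  (∃m ∃t (C(m) ∧ ¬D(t))) ∧ (∃s ¬C(s))
All bound variables are already distinct, so no renaming is needed.
Pull the quantifiers to the front (each side's bound variable is not free in the other side):
  ∃m ∃t ∃s (C(m) ∧ ¬D(t) ∧ ¬C(s))

∃m ∃t ∃s (C(m) ∧ ¬D(t) ∧ ¬C(s))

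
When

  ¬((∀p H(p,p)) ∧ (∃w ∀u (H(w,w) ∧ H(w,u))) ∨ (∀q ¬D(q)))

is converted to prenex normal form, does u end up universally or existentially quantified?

Push ¬ through the quantifiers and connectives to reach negation normal form:
  ((∃p ¬H(p,p)) ∨ (∀w ∃u (¬H(w,w) ∨ ¬H(w,u)))) ∧ (∃q D(q))
All bound variables are already distinct, so no renaming is needed.
Pull the quantifiers to the front (each side's bound variable is not free in the other side):
  ∃p ∀w ∃u ∃q ((¬H(p,p) ∨ ¬H(w,w) ∨ ¬H(w,u)) ∧ D(q))
The quantifier ∀u sits under an odd number of negations, so it flips to ∃u.

existential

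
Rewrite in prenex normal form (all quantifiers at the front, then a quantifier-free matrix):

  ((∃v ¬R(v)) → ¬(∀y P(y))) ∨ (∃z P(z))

First replace A → B with ¬A ∨ B.
  ¬(∃v ¬R(v)) ∨ ¬(∀y P(y)) ∨ (∃z P(z))
Move each ¬ inward, flipping quantifiers it crosses:
  (∀v R(v)) ∨ (∃y ¬P(y)) ∨ (∃z P(z))
All bound variables are already distinct, so no renaming is needed.
Pull the quantifiers to the front (each side's bound variable is not free in the other side):
  ∀v ∃y ∃z (R(v) ∨ ¬P(y) ∨ P(z))

∀v ∃y ∃z (R(v) ∨ ¬P(y) ∨ P(z))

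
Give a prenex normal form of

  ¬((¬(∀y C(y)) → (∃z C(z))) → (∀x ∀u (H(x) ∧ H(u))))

∀y ∃z ∃x ∃u ((C(y) ∨ C(z)) ∧ (¬H(x) ∨ ¬H(u)))

Rewrite implications/biconditionals: A → B as ¬A ∨ B.
  ¬(¬(¬¬(∀y C(y)) ∨ (∃z C(z))) ∨ (∀x ∀u (H(x) ∧ H(u))))
Push ¬ through the quantifiers and connectives to reach negation normal form:
  ((∀y C(y)) ∨ (∃z C(z))) ∧ (∃x ∃u (¬H(x) ∨ ¬H(u)))
All bound variables are already distinct, so no renaming is needed.
Finally move all quantifiers to the prefix:
  ∀y ∃z ∃x ∃u ((C(y) ∨ C(z)) ∧ (¬H(x) ∨ ¬H(u)))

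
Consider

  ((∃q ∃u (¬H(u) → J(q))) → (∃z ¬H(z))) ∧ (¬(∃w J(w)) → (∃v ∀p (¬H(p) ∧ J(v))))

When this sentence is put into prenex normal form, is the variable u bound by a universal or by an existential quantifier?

First replace A → B with ¬A ∨ B.
  (¬(∃q ∃u (¬¬H(u) ∨ J(q))) ∨ (∃z ¬H(z))) ∧ (¬¬(∃w J(w)) ∨ (∃v ∀p (¬H(p) ∧ J(v))))
Move each ¬ inward, flipping quantifiers it crosses:
  ((∀q ∀u (¬H(u) ∧ ¬J(q))) ∨ (∃z ¬H(z))) ∧ ((∃w J(w)) ∨ (∃v ∀p (¬H(p) ∧ J(v))))
All bound variables are already distinct, so no renaming is needed.
Finally move all quantifiers to the prefix:
  ∀q ∀u ∃z ∃w ∃v ∀p ((¬H(u) ∧ ¬J(q) ∨ ¬H(z)) ∧ (J(w) ∨ ¬H(p) ∧ J(v)))
The quantifier ∃u sits under an odd number of negations (counting the antecedent side of each →), so it flips to ∀u.

universal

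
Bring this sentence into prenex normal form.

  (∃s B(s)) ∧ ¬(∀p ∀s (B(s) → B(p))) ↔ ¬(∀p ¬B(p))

Eliminate → and ↔ using ¬ and ∨; A ↔ B as (¬A ∨ B) ∧ (¬B ∨ A).
  (¬((∃s B(s)) ∧ ¬(∀p ∀s (¬B(s) ∨ B(p)))) ∨ ¬(∀p ¬B(p))) ∧ (¬¬(∀p ¬B(p)) ∨ (∃s B(s)) ∧ ¬(∀p ∀s (¬B(s) ∨ B(p))))
Move each ¬ inward, flipping quantifiers it crosses:
  ((∀s ¬B(s)) ∨ (∀p ∀s (¬B(s) ∨ B(p))) ∨ (∃p B(p))) ∧ ((∀p ¬B(p)) ∨ (∃s B(s)) ∧ (∃p ∃s (B(s) ∧ ¬B(p))))
Give each quantifier a distinct variable: s↦c, p↦z, p↦w1, s↦r, p↦v, s↦z1.
  ((∀s ¬B(s)) ∨ (∀p ∀c (¬B(c) ∨ B(p))) ∨ (∃z B(z))) ∧ ((∀w1 ¬B(w1)) ∨ (∃r B(r)) ∧ (∃v ∃z1 (B(z1) ∧ ¬B(v))))
Finally move all quantifiers to the prefix:
  ∀s ∀p ∀c ∃z ∀w1 ∃r ∃v ∃z1 ((¬B(s) ∨ ¬B(c) ∨ B(p) ∨ B(z)) ∧ (¬B(w1) ∨ B(r) ∧ B(z1) ∧ ¬B(v)))

∀s ∀p ∀c ∃z ∀w1 ∃r ∃v ∃z1 ((¬B(s) ∨ ¬B(c) ∨ B(p) ∨ B(z)) ∧ (¬B(w1) ∨ B(r) ∧ B(z1) ∧ ¬B(v)))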